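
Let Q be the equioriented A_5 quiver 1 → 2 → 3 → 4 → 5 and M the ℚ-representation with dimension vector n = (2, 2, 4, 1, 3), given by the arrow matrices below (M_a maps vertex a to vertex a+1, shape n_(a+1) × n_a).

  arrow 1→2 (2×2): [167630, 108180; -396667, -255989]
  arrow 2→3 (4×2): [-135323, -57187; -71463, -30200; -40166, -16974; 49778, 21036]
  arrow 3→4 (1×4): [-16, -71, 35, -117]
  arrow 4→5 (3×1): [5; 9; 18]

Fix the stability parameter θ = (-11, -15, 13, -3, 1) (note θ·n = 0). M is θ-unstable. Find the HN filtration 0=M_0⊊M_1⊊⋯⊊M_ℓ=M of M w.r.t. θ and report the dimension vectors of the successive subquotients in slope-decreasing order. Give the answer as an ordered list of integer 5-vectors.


Via rank(M_{q-1}∘⋯∘M_p): M ≅ I[1,3], I[1,5], I[3,3]^2, I[5,5]^2.
μ_θ-semistable layers: μ^(1)=13; μ^(2)=11/3; μ^(3)=1; μ^(4)=-13

((0, 0, 3, 0, 0); (0, 0, 1, 1, 1); (0, 0, 0, 0, 2); (2, 2, 0, 0, 0))


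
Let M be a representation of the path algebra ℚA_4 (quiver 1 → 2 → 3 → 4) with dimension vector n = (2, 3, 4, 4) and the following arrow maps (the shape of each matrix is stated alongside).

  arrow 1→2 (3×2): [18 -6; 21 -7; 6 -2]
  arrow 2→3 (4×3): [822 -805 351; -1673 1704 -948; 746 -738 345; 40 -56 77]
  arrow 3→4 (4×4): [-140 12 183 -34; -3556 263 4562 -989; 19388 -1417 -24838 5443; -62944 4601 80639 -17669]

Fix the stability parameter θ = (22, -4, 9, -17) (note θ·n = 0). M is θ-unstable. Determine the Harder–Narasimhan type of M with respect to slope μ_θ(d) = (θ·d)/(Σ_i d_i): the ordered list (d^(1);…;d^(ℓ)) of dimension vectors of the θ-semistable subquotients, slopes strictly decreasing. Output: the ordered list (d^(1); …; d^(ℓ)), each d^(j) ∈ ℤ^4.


Interval decomposition of M: I[1,1], I[1,3], I[2,4]^2, I[3,3], I[4,4]^2.
HN type (ℓ=4): μ^(1)=22; μ^(2)=9; μ^(3)=-4; μ^(4)=-17

((1, 0, 0, 0); (1, 1, 2, 0); (0, 2, 2, 2); (0, 0, 0, 2))


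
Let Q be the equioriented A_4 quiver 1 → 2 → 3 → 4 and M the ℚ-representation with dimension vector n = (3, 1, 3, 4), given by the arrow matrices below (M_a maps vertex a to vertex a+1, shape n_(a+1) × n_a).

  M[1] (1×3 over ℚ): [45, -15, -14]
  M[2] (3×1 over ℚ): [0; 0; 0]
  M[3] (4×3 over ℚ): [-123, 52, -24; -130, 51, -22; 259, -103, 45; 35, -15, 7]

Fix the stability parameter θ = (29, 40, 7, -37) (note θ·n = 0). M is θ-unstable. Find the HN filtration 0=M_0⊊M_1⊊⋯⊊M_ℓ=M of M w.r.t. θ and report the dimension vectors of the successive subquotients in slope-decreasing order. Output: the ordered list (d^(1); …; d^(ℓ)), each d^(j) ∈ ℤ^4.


Barcode: M ≅ I[1,1]^2, I[1,2], I[3,4]^3, I[4,4]. HN layers by μ_θ (4 steps, strictly decreasing):
  μ^(1)=40; μ^(2)=29; μ^(3)=-15; μ^(4)=-37

((0, 1, 0, 0); (3, 0, 0, 0); (0, 0, 3, 3); (0, 0, 0, 1))


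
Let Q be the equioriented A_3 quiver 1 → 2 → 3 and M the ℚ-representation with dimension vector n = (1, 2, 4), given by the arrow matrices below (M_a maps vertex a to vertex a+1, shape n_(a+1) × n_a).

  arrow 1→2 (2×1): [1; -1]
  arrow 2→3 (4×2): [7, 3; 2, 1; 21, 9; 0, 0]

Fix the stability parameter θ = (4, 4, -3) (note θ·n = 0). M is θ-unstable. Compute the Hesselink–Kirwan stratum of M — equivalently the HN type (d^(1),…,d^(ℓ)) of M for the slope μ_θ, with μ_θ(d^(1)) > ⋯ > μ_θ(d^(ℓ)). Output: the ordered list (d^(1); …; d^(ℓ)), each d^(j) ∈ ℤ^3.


Interval decomposition of M: I[1,3], I[2,3], I[3,3]^2.
HN type (ℓ=3): μ^(1)=5/3; μ^(2)=1/2; μ^(3)=-3

((1, 1, 1); (0, 1, 1); (0, 0, 2))


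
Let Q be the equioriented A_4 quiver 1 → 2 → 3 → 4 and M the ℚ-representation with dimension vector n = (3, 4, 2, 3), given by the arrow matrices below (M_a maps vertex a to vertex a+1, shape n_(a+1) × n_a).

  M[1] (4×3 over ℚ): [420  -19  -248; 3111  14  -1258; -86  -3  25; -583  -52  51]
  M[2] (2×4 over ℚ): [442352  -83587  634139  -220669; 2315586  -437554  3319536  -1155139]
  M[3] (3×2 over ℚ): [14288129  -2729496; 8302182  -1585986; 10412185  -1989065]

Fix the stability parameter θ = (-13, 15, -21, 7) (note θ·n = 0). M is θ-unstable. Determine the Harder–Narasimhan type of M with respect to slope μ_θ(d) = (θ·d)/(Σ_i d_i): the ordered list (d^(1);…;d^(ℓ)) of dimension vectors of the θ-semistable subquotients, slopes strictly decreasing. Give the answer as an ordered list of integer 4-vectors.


Barcode: M ≅ I[1,2], I[1,4]^2, I[2,2], I[4,4]. HN layers by μ_θ (4 steps, strictly decreasing):
  μ^(1)=15; μ^(2)=7; μ^(3)=-3; μ^(4)=-13

((0, 2, 0, 0); (0, 0, 0, 3); (0, 2, 2, 0); (3, 0, 0, 0))


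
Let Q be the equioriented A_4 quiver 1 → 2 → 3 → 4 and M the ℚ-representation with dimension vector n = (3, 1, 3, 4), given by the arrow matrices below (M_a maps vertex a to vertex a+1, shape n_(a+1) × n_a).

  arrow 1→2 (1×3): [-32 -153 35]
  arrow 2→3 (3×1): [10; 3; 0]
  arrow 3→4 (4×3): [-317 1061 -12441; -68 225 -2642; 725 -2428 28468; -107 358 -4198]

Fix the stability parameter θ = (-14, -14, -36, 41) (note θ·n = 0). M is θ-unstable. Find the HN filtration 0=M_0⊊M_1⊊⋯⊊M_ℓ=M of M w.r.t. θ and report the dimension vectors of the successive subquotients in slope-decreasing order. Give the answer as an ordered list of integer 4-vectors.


Interval decomposition of M: I[1,1]^2, I[1,4], I[3,4]^2, I[4,4].
HN type (ℓ=4): μ^(1)=41; μ^(2)=-14; μ^(3)=-64/3; μ^(4)=-36

((0, 0, 0, 4); (2, 0, 0, 0); (1, 1, 1, 0); (0, 0, 2, 0))


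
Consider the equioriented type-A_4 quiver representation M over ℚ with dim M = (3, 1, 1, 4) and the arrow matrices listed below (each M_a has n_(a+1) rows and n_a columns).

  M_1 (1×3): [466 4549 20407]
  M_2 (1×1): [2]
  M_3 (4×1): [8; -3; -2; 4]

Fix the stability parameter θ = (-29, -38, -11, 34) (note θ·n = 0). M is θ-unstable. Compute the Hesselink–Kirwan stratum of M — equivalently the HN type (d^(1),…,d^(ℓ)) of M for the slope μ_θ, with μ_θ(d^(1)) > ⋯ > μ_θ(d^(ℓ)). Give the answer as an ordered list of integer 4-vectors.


Interval decomposition of M: I[1,1]^2, I[1,4], I[4,4]^3.
HN type (ℓ=4): μ^(1)=34; μ^(2)=-11; μ^(3)=-29; μ^(4)=-67/2

((0, 0, 0, 4); (0, 0, 1, 0); (2, 0, 0, 0); (1, 1, 0, 0))


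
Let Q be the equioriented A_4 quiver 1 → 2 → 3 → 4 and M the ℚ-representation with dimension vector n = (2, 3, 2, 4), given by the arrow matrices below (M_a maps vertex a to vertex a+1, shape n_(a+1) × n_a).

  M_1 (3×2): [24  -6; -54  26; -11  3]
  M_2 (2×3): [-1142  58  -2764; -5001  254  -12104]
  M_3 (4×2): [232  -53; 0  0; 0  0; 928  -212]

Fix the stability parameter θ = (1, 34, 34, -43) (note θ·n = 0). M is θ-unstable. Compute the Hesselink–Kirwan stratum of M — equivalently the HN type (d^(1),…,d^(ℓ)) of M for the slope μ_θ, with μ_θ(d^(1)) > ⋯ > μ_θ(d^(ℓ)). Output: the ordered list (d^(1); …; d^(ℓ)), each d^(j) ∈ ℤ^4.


Interval decomposition of M: I[1,2], I[1,4], I[2,3], I[4,4]^3.
HN type (ℓ=4): μ^(1)=34; μ^(2)=25/3; μ^(3)=1; μ^(4)=-43

((0, 2, 1, 0); (0, 1, 1, 1); (2, 0, 0, 0); (0, 0, 0, 3))


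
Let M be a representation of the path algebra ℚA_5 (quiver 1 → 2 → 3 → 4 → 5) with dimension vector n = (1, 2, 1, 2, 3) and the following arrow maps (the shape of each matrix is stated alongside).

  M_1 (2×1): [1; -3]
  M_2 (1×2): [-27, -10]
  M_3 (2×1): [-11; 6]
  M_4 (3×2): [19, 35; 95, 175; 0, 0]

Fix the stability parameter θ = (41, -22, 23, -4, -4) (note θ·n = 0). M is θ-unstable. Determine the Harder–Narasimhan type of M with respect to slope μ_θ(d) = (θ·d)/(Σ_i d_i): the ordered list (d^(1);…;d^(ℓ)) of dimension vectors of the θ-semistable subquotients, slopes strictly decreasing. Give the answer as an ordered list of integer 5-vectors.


Interval decomposition of M: I[1,5], I[2,2], I[4,4], I[5,5]^2.
HN type (ℓ=3): μ^(1)=34/5; μ^(2)=-4; μ^(3)=-22

((1, 1, 1, 1, 1); (0, 0, 0, 1, 2); (0, 1, 0, 0, 0))


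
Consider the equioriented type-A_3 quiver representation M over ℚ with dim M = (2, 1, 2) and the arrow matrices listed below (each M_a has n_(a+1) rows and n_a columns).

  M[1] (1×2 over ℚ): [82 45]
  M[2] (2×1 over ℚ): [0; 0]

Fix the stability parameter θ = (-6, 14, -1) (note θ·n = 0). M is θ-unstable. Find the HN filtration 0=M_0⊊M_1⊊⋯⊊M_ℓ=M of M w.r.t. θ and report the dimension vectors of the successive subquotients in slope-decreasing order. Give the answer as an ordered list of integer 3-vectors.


Barcode: M ≅ I[1,1], I[1,2], I[3,3]^2. HN layers by μ_θ (3 steps, strictly decreasing):
  μ^(1)=14; μ^(2)=-1; μ^(3)=-6

((0, 1, 0); (0, 0, 2); (2, 0, 0))


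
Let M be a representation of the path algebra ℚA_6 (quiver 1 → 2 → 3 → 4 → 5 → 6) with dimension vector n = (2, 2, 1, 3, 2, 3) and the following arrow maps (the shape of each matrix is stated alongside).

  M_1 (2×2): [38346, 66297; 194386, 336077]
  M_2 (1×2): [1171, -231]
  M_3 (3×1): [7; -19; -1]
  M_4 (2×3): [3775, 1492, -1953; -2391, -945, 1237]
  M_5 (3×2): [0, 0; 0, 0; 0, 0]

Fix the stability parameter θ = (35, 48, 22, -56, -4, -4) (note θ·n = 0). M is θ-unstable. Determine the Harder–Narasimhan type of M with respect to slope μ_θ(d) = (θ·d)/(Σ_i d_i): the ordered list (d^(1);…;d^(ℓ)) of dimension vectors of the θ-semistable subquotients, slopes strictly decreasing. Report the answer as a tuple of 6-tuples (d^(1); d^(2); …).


Via rank(M_{q-1}∘⋯∘M_p): M ≅ I[1,1], I[1,2], I[2,5], I[4,4], I[4,5], I[6,6]^3.
μ_θ-semistable layers: μ^(1)=48; μ^(2)=35; μ^(3)=5/2; μ^(4)=-4; μ^(5)=-56

((0, 1, 0, 0, 0, 0); (2, 0, 0, 0, 0, 0); (0, 1, 1, 1, 1, 0); (0, 0, 0, 0, 1, 3); (0, 0, 0, 2, 0, 0))


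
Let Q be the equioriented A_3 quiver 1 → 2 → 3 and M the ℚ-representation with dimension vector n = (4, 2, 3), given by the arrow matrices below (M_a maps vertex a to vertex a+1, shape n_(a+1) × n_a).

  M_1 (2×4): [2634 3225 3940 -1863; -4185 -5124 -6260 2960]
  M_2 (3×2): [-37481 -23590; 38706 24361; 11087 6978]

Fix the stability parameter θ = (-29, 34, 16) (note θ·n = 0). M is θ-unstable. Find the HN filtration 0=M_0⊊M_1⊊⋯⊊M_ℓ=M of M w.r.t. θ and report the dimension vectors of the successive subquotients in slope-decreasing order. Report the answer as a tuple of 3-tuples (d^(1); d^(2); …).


Via rank(M_{q-1}∘⋯∘M_p): M ≅ I[1,1]^2, I[1,3]^2, I[3,3].
μ_θ-semistable layers: μ^(1)=25; μ^(2)=16; μ^(3)=-29

((0, 2, 2); (0, 0, 1); (4, 0, 0))


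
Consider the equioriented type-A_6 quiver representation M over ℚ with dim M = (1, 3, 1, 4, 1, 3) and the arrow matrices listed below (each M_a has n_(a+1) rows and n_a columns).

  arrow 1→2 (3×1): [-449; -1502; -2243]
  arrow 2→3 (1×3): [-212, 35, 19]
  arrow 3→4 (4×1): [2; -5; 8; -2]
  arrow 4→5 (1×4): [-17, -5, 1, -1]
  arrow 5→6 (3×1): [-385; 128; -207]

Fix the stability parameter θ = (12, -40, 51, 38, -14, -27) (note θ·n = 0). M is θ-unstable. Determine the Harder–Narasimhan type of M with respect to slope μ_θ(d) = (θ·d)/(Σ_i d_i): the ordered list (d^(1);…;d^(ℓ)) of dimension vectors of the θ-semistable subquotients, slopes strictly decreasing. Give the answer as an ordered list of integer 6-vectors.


Via rank(M_{q-1}∘⋯∘M_p): M ≅ I[1,6], I[2,2]^2, I[4,4]^3, I[6,6]^2.
μ_θ-semistable layers: μ^(1)=38; μ^(2)=12; μ^(3)=-14; μ^(4)=-27; μ^(5)=-40

((0, 0, 0, 3, 0, 0); (0, 0, 1, 1, 1, 1); (1, 1, 0, 0, 0, 0); (0, 0, 0, 0, 0, 2); (0, 2, 0, 0, 0, 0))


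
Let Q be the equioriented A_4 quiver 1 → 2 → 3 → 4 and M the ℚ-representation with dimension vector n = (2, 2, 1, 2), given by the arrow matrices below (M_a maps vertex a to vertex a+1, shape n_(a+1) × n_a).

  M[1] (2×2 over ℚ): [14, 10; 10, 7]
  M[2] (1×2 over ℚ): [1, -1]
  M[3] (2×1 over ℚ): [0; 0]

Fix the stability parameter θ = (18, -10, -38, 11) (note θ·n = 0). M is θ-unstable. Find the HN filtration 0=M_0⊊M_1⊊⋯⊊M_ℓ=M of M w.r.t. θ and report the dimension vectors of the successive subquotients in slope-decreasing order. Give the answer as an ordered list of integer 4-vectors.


Barcode: M ≅ I[1,2], I[1,3], I[4,4]^2. HN layers by μ_θ (3 steps, strictly decreasing):
  μ^(1)=11; μ^(2)=4; μ^(3)=-10

((0, 0, 0, 2); (1, 1, 0, 0); (1, 1, 1, 0))


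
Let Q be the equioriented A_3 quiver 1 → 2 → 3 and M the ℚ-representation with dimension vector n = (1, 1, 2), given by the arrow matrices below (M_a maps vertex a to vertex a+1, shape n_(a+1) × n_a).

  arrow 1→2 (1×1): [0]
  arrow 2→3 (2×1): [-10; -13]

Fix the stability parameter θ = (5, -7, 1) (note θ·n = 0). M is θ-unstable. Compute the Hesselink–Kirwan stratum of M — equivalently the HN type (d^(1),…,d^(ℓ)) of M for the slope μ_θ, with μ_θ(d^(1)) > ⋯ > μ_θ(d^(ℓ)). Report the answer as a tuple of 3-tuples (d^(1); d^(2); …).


Via rank(M_{q-1}∘⋯∘M_p): M ≅ I[1,1], I[2,3], I[3,3].
μ_θ-semistable layers: μ^(1)=5; μ^(2)=1; μ^(3)=-7

((1, 0, 0); (0, 0, 2); (0, 1, 0))


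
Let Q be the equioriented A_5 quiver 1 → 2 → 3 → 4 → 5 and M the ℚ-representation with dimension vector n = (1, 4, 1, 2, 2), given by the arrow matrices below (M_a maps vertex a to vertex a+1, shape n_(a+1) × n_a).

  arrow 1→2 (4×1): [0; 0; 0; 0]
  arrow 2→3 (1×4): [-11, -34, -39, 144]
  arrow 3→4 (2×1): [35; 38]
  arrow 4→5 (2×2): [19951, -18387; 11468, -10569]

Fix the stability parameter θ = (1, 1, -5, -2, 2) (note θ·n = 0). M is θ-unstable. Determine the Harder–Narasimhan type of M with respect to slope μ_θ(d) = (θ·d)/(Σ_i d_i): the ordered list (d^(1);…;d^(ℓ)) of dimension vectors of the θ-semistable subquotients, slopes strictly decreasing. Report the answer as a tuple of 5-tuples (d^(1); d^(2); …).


Interval decomposition of M: I[1,1], I[2,2]^3, I[2,5], I[4,5].
HN type (ℓ=3): μ^(1)=2; μ^(2)=1; μ^(3)=-2

((0, 0, 0, 0, 2); (1, 3, 0, 0, 0); (0, 1, 1, 2, 0))


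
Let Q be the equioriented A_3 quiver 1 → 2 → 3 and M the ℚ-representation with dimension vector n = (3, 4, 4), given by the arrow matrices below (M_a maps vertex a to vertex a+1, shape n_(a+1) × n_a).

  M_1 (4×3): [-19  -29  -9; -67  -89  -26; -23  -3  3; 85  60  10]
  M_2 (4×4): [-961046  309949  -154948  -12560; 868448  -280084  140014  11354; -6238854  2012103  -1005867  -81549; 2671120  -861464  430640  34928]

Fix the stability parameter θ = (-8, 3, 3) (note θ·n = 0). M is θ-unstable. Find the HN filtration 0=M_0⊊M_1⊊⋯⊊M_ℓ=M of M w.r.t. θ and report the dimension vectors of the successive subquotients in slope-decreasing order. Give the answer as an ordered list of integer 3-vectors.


Interval decomposition of M: I[1,2], I[1,3]^2, I[2,2], I[3,3]^2.
HN type (ℓ=2): μ^(1)=3; μ^(2)=-8

((0, 4, 4); (3, 0, 0))


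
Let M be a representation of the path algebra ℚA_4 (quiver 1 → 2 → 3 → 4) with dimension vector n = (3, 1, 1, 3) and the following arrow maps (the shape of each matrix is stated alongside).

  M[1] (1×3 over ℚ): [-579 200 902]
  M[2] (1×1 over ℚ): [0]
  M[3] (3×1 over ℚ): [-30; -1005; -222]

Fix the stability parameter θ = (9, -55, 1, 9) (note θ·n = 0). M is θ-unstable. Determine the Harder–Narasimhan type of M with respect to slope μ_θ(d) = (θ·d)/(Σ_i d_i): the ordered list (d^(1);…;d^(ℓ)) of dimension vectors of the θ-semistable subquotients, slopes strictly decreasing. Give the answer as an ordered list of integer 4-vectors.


Barcode: M ≅ I[1,1]^2, I[1,2], I[3,4], I[4,4]^2. HN layers by μ_θ (3 steps, strictly decreasing):
  μ^(1)=9; μ^(2)=1; μ^(3)=-23

((2, 0, 0, 3); (0, 0, 1, 0); (1, 1, 0, 0))


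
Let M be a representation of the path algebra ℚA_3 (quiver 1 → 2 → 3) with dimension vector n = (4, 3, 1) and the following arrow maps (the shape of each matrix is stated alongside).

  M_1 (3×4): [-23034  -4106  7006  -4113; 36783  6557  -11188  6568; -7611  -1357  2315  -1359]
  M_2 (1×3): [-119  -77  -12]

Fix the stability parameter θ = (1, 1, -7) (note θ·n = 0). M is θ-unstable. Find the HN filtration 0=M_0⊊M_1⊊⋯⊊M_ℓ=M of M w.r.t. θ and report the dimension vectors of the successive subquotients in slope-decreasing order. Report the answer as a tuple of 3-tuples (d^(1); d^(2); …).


Interval decomposition of M: I[1,1], I[1,2]^2, I[1,3].
HN type (ℓ=2): μ^(1)=1; μ^(2)=-5/3

((3, 2, 0); (1, 1, 1))


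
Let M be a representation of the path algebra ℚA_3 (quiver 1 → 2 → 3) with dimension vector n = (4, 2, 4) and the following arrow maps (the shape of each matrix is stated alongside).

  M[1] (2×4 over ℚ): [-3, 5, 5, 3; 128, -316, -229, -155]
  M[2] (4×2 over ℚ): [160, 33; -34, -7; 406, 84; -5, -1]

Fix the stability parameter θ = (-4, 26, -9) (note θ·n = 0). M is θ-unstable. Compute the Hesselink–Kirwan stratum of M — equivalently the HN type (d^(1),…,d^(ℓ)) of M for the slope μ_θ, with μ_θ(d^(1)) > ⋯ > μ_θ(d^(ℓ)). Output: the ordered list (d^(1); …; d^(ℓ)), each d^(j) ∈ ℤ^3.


Barcode: M ≅ I[1,1]^2, I[1,3]^2, I[3,3]^2. HN layers by μ_θ (3 steps, strictly decreasing):
  μ^(1)=17/2; μ^(2)=-4; μ^(3)=-9

((0, 2, 2); (4, 0, 0); (0, 0, 2))


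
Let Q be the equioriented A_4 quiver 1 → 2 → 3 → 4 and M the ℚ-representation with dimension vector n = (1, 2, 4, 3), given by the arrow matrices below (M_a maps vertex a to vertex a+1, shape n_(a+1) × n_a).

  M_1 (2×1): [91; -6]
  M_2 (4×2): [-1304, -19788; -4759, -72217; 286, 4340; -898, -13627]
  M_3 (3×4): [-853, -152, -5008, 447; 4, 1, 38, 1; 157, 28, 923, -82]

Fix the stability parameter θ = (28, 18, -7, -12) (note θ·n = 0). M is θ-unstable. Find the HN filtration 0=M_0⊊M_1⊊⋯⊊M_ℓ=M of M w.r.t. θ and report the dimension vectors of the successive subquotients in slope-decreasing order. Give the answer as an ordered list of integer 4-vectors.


Barcode: M ≅ I[1,4], I[2,4], I[3,3], I[3,4]. HN layers by μ_θ (4 steps, strictly decreasing):
  μ^(1)=27/4; μ^(2)=-1/3; μ^(3)=-7; μ^(4)=-19/2

((1, 1, 1, 1); (0, 1, 1, 1); (0, 0, 1, 0); (0, 0, 1, 1))


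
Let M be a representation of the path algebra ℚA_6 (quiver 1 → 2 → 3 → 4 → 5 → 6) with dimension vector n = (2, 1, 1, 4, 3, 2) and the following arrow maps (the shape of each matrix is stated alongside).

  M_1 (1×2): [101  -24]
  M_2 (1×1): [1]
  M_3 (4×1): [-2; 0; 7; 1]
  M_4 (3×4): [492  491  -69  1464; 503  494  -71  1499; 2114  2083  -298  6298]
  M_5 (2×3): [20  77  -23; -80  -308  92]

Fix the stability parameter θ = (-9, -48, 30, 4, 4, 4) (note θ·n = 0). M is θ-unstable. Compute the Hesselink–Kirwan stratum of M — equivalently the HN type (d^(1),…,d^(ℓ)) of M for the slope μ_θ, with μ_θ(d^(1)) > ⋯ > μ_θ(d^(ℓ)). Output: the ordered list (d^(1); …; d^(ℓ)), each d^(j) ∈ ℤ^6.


Via rank(M_{q-1}∘⋯∘M_p): M ≅ I[1,1], I[1,5], I[4,4], I[4,5], I[4,6], I[6,6].
μ_θ-semistable layers: μ^(1)=38/3; μ^(2)=4; μ^(3)=-9; μ^(4)=-57/2

((0, 0, 1, 1, 1, 0); (0, 0, 0, 3, 2, 2); (1, 0, 0, 0, 0, 0); (1, 1, 0, 0, 0, 0))


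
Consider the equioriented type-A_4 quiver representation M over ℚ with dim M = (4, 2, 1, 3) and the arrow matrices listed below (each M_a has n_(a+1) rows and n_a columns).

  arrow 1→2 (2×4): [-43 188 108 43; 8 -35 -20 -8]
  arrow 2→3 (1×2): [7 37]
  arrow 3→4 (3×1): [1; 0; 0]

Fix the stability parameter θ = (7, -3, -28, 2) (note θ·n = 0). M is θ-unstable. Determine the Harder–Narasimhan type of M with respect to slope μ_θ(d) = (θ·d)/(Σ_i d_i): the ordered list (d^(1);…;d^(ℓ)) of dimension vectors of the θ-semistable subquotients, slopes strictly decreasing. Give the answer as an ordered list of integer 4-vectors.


Via rank(M_{q-1}∘⋯∘M_p): M ≅ I[1,1]^2, I[1,2], I[1,4], I[4,4]^2.
μ_θ-semistable layers: μ^(1)=7; μ^(2)=2; μ^(3)=-8

((2, 0, 0, 0); (1, 1, 0, 3); (1, 1, 1, 0))


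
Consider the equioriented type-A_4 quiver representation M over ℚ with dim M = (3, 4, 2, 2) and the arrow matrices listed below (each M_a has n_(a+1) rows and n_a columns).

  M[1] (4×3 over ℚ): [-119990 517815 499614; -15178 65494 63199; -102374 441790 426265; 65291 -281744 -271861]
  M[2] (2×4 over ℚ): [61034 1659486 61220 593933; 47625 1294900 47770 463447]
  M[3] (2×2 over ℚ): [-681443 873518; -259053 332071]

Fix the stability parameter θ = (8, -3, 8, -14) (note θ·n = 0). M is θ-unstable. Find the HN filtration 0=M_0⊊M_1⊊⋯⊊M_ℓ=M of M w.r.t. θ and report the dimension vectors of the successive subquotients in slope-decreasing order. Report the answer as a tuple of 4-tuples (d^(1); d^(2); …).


Barcode: M ≅ I[1,2], I[1,4]^2, I[2,2]. HN layers by μ_θ (3 steps, strictly decreasing):
  μ^(1)=5/2; μ^(2)=-1/4; μ^(3)=-3

((1, 1, 0, 0); (2, 2, 2, 2); (0, 1, 0, 0))


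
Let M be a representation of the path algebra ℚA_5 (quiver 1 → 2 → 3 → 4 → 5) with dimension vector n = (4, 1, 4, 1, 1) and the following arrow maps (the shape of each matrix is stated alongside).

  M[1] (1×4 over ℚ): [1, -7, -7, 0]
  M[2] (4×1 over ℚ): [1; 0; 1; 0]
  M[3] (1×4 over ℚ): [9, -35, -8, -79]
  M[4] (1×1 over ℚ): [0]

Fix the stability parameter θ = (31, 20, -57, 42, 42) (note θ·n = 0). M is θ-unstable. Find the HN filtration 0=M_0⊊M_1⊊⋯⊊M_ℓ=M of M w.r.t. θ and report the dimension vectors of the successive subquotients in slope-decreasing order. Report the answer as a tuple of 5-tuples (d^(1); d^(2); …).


Interval decomposition of M: I[1,1]^3, I[1,4], I[3,3]^3, I[5,5].
HN type (ℓ=4): μ^(1)=42; μ^(2)=31; μ^(3)=-2; μ^(4)=-57

((0, 0, 0, 1, 1); (3, 0, 0, 0, 0); (1, 1, 1, 0, 0); (0, 0, 3, 0, 0))


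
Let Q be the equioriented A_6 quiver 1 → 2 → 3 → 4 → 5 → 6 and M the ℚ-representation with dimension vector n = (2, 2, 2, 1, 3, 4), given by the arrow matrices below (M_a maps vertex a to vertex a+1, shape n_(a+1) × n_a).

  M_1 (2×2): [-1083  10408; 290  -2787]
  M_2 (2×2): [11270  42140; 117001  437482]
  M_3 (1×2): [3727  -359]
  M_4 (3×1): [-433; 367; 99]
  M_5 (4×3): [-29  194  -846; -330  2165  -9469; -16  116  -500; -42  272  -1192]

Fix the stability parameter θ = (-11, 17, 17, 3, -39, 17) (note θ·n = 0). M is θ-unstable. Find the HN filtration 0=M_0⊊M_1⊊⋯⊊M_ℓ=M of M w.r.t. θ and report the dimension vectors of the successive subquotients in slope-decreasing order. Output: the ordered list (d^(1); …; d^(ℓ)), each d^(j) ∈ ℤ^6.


Interval decomposition of M: I[1,2], I[1,6], I[3,3], I[5,5], I[5,6], I[6,6]^2.
HN type (ℓ=4): μ^(1)=17; μ^(2)=-1/2; μ^(3)=-11; μ^(4)=-39

((0, 1, 1, 0, 0, 4); (0, 1, 1, 1, 1, 0); (2, 0, 0, 0, 0, 0); (0, 0, 0, 0, 2, 0))


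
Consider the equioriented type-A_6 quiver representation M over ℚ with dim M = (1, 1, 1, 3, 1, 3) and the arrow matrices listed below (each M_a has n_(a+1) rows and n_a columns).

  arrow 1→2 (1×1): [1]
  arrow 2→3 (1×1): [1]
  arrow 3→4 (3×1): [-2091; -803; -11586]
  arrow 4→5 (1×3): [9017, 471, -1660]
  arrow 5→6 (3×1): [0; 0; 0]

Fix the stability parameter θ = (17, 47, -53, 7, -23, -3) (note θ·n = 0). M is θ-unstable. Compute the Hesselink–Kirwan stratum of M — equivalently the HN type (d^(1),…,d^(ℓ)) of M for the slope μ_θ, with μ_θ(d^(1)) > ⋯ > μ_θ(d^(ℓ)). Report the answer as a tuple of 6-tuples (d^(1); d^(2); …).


Via rank(M_{q-1}∘⋯∘M_p): M ≅ I[1,4], I[4,4], I[4,5], I[6,6]^3.
μ_θ-semistable layers: μ^(1)=7; μ^(2)=11/3; μ^(3)=-3; μ^(4)=-8

((0, 0, 0, 2, 0, 0); (1, 1, 1, 0, 0, 0); (0, 0, 0, 0, 0, 3); (0, 0, 0, 1, 1, 0))


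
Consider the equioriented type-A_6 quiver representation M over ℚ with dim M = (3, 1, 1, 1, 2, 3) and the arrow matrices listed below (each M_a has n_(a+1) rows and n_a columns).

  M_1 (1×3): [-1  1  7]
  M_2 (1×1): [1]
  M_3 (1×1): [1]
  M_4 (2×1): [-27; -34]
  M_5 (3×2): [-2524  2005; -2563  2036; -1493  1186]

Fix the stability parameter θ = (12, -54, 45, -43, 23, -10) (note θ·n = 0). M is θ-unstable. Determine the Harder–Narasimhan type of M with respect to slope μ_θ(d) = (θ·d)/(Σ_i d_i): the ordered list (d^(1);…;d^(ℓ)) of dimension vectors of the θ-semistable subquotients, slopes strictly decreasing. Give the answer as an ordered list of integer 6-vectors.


Interval decomposition of M: I[1,1]^2, I[1,6], I[5,6], I[6,6].
HN type (ℓ=5): μ^(1)=12; μ^(2)=13/2; μ^(3)=1; μ^(4)=-10; μ^(5)=-21

((2, 0, 0, 0, 0, 0); (0, 0, 0, 0, 2, 2); (0, 0, 1, 1, 0, 0); (0, 0, 0, 0, 0, 1); (1, 1, 0, 0, 0, 0))


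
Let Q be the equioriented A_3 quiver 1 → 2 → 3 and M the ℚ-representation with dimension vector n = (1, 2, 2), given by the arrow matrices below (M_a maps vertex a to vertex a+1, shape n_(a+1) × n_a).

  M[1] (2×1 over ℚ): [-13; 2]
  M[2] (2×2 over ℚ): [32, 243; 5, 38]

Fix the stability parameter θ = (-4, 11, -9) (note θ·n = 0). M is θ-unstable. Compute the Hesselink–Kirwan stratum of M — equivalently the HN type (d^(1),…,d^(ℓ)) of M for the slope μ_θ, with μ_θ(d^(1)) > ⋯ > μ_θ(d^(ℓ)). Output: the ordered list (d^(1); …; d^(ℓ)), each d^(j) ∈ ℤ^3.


Interval decomposition of M: I[1,3], I[2,3].
HN type (ℓ=2): μ^(1)=1; μ^(2)=-4

((0, 2, 2); (1, 0, 0))


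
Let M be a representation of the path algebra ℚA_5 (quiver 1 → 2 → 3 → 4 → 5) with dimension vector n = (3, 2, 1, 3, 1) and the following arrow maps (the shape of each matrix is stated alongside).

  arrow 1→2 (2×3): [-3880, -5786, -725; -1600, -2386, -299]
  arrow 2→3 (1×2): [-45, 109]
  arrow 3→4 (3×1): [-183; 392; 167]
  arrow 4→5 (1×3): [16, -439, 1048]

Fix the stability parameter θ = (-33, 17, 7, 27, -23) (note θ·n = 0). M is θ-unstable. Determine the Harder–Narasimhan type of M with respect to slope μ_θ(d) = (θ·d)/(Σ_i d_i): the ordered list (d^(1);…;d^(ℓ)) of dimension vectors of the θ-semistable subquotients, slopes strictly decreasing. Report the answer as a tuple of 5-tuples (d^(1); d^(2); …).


Interval decomposition of M: I[1,1], I[1,2], I[1,4], I[4,4], I[4,5].
HN type (ℓ=5): μ^(1)=27; μ^(2)=17; μ^(3)=12; μ^(4)=2; μ^(5)=-33

((0, 0, 0, 2, 0); (0, 1, 0, 0, 0); (0, 1, 1, 0, 0); (0, 0, 0, 1, 1); (3, 0, 0, 0, 0))


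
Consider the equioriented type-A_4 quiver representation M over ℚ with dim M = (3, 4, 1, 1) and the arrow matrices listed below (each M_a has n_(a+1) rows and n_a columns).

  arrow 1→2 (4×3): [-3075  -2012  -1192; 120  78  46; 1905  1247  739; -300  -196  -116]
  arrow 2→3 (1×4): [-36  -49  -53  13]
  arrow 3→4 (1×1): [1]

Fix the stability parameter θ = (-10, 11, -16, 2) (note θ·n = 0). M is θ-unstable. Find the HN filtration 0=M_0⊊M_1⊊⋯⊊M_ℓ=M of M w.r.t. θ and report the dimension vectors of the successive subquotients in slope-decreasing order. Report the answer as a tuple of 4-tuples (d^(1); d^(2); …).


Via rank(M_{q-1}∘⋯∘M_p): M ≅ I[1,1], I[1,2], I[1,4], I[2,2]^2.
μ_θ-semistable layers: μ^(1)=11; μ^(2)=2; μ^(3)=-5/2; μ^(4)=-10

((0, 3, 0, 0); (0, 0, 0, 1); (0, 1, 1, 0); (3, 0, 0, 0))


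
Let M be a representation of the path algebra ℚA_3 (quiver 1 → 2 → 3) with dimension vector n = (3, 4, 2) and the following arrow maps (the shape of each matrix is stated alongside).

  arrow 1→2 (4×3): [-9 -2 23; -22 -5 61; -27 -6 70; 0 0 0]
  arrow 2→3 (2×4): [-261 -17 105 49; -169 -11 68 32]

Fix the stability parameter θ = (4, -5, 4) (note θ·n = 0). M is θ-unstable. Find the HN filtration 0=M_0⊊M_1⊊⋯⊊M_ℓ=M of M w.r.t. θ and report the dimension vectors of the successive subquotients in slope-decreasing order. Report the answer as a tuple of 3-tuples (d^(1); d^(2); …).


Interval decomposition of M: I[1,2], I[1,3]^2, I[2,2].
HN type (ℓ=3): μ^(1)=4; μ^(2)=-1/2; μ^(3)=-5

((0, 0, 2); (3, 3, 0); (0, 1, 0))


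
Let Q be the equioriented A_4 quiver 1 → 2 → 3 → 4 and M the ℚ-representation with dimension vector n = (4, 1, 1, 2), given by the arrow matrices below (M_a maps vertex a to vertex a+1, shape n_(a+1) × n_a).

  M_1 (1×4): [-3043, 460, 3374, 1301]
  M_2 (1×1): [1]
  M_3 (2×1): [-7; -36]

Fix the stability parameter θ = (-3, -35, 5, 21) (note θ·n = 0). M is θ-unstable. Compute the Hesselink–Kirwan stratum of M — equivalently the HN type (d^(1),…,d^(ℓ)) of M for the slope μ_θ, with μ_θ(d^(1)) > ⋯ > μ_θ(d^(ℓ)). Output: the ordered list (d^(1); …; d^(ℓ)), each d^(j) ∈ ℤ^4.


Via rank(M_{q-1}∘⋯∘M_p): M ≅ I[1,1]^3, I[1,4], I[4,4].
μ_θ-semistable layers: μ^(1)=21; μ^(2)=5; μ^(3)=-3; μ^(4)=-19

((0, 0, 0, 2); (0, 0, 1, 0); (3, 0, 0, 0); (1, 1, 0, 0))


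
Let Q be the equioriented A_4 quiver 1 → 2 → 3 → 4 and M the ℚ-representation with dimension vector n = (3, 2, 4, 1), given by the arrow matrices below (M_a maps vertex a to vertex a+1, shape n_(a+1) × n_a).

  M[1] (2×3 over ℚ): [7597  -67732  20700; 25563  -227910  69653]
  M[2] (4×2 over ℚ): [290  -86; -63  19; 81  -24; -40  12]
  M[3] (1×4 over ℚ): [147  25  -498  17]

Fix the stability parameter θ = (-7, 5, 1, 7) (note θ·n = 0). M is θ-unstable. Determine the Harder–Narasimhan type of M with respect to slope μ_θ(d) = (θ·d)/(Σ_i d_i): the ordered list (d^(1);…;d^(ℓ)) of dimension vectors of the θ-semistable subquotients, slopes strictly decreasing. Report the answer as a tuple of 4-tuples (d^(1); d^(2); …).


Interval decomposition of M: I[1,1], I[1,3], I[1,4], I[3,3]^2.
HN type (ℓ=4): μ^(1)=7; μ^(2)=3; μ^(3)=1; μ^(4)=-7

((0, 0, 0, 1); (0, 2, 2, 0); (0, 0, 2, 0); (3, 0, 0, 0))


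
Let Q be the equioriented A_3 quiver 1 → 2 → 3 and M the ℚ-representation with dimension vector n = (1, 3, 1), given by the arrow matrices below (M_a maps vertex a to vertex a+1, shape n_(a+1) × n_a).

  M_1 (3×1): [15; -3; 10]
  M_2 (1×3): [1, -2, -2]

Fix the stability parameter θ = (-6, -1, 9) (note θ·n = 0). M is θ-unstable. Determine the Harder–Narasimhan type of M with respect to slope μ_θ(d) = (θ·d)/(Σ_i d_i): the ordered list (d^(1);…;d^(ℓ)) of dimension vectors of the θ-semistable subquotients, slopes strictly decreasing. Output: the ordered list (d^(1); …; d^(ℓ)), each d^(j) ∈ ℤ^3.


Barcode: M ≅ I[1,3], I[2,2]^2. HN layers by μ_θ (3 steps, strictly decreasing):
  μ^(1)=9; μ^(2)=-1; μ^(3)=-6

((0, 0, 1); (0, 3, 0); (1, 0, 0))


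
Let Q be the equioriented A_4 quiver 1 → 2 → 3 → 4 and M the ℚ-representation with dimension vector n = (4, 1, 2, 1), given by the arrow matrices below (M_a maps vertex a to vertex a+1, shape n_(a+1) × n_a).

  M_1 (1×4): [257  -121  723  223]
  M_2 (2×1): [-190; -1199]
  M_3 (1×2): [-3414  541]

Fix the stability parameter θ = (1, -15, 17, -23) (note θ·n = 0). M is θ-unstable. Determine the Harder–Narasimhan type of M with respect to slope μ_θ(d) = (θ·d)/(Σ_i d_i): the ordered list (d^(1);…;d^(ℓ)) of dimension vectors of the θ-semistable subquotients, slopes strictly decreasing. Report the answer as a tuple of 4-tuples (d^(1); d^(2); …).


Barcode: M ≅ I[1,1]^3, I[1,4], I[3,3]. HN layers by μ_θ (4 steps, strictly decreasing):
  μ^(1)=17; μ^(2)=1; μ^(3)=-3; μ^(4)=-7

((0, 0, 1, 0); (3, 0, 0, 0); (0, 0, 1, 1); (1, 1, 0, 0))


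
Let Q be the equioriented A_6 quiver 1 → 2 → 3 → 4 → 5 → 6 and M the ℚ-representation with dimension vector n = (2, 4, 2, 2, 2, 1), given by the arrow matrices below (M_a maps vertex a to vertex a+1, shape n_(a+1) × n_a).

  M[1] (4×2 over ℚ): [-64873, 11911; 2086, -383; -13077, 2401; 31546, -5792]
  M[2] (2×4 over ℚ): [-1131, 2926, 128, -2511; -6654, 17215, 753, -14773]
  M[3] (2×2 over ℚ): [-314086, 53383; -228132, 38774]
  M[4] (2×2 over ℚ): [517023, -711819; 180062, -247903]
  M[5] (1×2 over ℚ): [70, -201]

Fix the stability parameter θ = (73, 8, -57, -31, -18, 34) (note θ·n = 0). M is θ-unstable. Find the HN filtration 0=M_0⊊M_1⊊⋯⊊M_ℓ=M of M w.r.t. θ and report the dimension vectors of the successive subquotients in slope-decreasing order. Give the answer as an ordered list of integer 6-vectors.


Interval decomposition of M: I[1,5], I[1,6], I[2,2]^2.
HN type (ℓ=3): μ^(1)=34; μ^(2)=8; μ^(3)=-5

((0, 0, 0, 0, 0, 1); (0, 2, 0, 0, 0, 0); (2, 2, 2, 2, 2, 0))


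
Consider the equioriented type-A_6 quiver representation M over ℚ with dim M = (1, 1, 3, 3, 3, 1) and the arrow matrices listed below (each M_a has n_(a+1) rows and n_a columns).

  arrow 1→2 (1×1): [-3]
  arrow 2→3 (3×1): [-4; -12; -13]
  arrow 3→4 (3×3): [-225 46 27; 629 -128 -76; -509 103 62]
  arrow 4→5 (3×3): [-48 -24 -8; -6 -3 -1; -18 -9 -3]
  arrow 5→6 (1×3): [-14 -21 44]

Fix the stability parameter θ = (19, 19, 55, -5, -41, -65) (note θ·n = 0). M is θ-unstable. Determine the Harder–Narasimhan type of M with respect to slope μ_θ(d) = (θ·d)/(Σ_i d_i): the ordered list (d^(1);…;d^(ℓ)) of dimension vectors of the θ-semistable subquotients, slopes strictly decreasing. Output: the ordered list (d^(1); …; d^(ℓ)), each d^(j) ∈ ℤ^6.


Via rank(M_{q-1}∘⋯∘M_p): M ≅ I[1,4], I[3,4], I[3,6], I[5,5]^2.
μ_θ-semistable layers: μ^(1)=25; μ^(2)=19; μ^(3)=-14; μ^(4)=-41

((0, 0, 2, 2, 0, 0); (1, 1, 0, 0, 0, 0); (0, 0, 1, 1, 1, 1); (0, 0, 0, 0, 2, 0))


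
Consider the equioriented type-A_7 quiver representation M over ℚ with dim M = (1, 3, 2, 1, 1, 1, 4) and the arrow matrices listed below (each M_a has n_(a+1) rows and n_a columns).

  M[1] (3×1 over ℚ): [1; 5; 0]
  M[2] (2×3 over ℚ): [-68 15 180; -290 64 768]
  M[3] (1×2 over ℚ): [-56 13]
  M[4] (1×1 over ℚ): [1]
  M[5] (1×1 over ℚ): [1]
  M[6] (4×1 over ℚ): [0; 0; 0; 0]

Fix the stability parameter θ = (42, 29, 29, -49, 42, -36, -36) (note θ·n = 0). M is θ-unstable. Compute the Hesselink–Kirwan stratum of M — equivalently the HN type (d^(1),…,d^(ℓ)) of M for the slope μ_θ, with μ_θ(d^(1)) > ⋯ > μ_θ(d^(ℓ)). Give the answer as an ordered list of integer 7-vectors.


Interval decomposition of M: I[1,6], I[2,2], I[2,3], I[7,7]^4.
HN type (ℓ=3): μ^(1)=29; μ^(2)=19/2; μ^(3)=-36

((0, 2, 1, 0, 0, 0, 0); (1, 1, 1, 1, 1, 1, 0); (0, 0, 0, 0, 0, 0, 4))


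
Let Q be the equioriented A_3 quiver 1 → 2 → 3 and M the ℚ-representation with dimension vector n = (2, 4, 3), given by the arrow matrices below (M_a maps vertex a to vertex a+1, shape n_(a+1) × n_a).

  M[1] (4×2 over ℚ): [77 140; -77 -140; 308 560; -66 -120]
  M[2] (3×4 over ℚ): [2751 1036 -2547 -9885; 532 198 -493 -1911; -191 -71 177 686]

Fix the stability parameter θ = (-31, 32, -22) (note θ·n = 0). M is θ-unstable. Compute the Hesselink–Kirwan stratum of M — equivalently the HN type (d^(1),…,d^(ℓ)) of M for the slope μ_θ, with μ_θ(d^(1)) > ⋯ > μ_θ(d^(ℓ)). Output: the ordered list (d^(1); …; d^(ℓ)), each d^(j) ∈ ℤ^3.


Via rank(M_{q-1}∘⋯∘M_p): M ≅ I[1,1], I[1,3], I[2,2], I[2,3]^2.
μ_θ-semistable layers: μ^(1)=32; μ^(2)=5; μ^(3)=-31

((0, 1, 0); (0, 3, 3); (2, 0, 0))


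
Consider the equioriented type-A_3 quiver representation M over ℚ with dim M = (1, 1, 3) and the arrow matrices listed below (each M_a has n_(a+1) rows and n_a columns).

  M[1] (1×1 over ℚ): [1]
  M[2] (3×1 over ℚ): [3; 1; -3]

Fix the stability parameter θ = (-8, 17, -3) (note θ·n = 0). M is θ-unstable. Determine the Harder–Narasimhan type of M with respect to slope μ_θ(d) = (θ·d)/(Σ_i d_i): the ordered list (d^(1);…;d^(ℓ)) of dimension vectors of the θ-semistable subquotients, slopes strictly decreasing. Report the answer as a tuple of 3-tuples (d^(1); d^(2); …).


Via rank(M_{q-1}∘⋯∘M_p): M ≅ I[1,3], I[3,3]^2.
μ_θ-semistable layers: μ^(1)=7; μ^(2)=-3; μ^(3)=-8

((0, 1, 1); (0, 0, 2); (1, 0, 0))


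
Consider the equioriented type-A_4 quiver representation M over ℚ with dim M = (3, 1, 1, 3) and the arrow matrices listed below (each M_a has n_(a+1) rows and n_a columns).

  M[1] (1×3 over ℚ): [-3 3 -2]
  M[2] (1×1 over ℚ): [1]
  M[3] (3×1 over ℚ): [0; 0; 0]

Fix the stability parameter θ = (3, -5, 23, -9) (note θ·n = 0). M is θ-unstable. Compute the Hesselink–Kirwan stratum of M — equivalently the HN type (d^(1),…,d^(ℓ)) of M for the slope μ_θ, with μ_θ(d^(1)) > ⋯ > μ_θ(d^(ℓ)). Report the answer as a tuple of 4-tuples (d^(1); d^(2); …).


Via rank(M_{q-1}∘⋯∘M_p): M ≅ I[1,1]^2, I[1,3], I[4,4]^3.
μ_θ-semistable layers: μ^(1)=23; μ^(2)=3; μ^(3)=-1; μ^(4)=-9

((0, 0, 1, 0); (2, 0, 0, 0); (1, 1, 0, 0); (0, 0, 0, 3))


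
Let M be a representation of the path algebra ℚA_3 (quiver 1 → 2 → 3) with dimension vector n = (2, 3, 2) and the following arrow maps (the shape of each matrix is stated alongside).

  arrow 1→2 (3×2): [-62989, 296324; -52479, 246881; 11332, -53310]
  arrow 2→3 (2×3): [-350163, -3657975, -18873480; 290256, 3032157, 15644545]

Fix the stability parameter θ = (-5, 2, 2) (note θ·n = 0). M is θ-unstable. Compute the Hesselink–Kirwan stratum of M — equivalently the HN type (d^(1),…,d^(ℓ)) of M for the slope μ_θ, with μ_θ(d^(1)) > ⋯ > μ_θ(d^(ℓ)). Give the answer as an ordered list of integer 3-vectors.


Via rank(M_{q-1}∘⋯∘M_p): M ≅ I[1,3]^2, I[2,2].
μ_θ-semistable layers: μ^(1)=2; μ^(2)=-5

((0, 3, 2); (2, 0, 0))


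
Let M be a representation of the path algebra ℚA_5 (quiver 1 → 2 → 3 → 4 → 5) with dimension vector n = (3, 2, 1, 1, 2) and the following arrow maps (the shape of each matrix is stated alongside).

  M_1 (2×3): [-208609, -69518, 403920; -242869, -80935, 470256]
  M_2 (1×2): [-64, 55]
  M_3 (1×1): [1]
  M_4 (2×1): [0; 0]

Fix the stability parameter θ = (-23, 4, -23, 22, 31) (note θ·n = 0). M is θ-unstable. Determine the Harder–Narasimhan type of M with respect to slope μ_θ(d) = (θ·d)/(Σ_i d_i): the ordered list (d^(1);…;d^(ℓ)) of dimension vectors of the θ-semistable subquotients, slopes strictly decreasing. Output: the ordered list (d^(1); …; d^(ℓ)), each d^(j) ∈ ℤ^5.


Interval decomposition of M: I[1,1], I[1,2], I[1,4], I[5,5]^2.
HN type (ℓ=5): μ^(1)=31; μ^(2)=22; μ^(3)=4; μ^(4)=-19/2; μ^(5)=-23

((0, 0, 0, 0, 2); (0, 0, 0, 1, 0); (0, 1, 0, 0, 0); (0, 1, 1, 0, 0); (3, 0, 0, 0, 0))


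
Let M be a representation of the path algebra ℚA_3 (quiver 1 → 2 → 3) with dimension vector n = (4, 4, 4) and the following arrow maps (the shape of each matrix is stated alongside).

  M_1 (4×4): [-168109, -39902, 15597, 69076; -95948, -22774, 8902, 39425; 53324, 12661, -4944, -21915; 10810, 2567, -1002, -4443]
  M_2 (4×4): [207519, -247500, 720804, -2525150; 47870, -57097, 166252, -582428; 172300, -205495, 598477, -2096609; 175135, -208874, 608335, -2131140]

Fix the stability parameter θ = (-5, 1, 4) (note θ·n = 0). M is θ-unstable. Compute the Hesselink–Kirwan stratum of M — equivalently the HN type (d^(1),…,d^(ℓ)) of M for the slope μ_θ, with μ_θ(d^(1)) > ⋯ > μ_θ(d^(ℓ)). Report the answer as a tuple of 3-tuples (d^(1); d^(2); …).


Via rank(M_{q-1}∘⋯∘M_p): M ≅ I[1,1], I[1,3]^3, I[2,3].
μ_θ-semistable layers: μ^(1)=4; μ^(2)=1; μ^(3)=-5

((0, 0, 4); (0, 4, 0); (4, 0, 0))


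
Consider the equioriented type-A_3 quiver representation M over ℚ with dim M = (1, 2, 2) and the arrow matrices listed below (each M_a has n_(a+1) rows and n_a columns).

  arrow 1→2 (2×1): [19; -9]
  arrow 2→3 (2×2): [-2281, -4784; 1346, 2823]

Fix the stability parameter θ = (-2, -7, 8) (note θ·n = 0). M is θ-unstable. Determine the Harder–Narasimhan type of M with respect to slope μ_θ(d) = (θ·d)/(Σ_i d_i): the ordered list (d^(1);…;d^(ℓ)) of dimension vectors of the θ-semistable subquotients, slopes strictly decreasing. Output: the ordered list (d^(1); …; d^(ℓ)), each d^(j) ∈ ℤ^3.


Via rank(M_{q-1}∘⋯∘M_p): M ≅ I[1,3], I[2,3].
μ_θ-semistable layers: μ^(1)=8; μ^(2)=-9/2; μ^(3)=-7

((0, 0, 2); (1, 1, 0); (0, 1, 0))


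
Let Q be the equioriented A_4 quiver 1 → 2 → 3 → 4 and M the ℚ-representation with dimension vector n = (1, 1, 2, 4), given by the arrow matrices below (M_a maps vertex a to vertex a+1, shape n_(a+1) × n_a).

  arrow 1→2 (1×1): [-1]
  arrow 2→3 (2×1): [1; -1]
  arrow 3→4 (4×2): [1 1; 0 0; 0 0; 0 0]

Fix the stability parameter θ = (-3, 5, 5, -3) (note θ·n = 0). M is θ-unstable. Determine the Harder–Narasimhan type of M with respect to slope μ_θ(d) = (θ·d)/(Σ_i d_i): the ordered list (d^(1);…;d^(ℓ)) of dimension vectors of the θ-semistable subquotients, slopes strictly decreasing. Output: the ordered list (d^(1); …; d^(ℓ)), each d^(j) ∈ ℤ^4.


Interval decomposition of M: I[1,3], I[3,4], I[4,4]^3.
HN type (ℓ=3): μ^(1)=5; μ^(2)=1; μ^(3)=-3

((0, 1, 1, 0); (0, 0, 1, 1); (1, 0, 0, 3))
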